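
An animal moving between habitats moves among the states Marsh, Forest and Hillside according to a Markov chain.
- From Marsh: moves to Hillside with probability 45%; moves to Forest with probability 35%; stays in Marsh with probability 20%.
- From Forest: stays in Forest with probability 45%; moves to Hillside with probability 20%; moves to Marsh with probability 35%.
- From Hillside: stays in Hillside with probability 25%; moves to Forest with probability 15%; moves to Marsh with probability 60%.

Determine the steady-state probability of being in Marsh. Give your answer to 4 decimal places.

Let the stationary distribution be π with π = πP and π_1 + π_2 + π_3 = 1.
π_1 = 0.2·π_1 + 0.35·π_2 + 0.6·π_3
π_2 = 0.35·π_1 + 0.45·π_2 + 0.15·π_3
Solving with the normalization constraint gives π = (0.3714, 0.3204, 0.3083).
So the stationary probability of Marsh is 0.3714.

0.3714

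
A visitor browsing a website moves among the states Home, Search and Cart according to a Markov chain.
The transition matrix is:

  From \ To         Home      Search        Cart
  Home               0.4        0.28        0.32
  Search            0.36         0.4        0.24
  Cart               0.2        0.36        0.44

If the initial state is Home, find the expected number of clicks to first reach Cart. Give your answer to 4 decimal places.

Let t(s) be the expected number of clicks to first reach Cart from state s, with t(Cart) = 0. Conditioning on the first click:
t(Home) = 1 + 0.4·t(Home) + 0.28·t(Search)
t(Search) = 1 + 0.36·t(Home) + 0.4·t(Search)
Solving: t(Home) = 3.3951, t(Search) = 3.7037.
Expected clicks from Home to Cart: 3.3951.

3.3951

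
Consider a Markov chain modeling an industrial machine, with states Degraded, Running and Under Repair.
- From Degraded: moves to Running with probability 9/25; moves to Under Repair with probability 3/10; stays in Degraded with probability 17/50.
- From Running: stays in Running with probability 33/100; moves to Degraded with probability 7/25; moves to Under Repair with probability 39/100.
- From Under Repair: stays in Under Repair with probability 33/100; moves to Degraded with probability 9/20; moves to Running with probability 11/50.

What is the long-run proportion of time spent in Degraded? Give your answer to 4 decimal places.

0.3589

Let the stationary distribution be π with π = πP and π_1 + π_2 + π_3 = 1.
π_1 = 0.34·π_1 + 0.28·π_2 + 0.45·π_3
π_2 = 0.36·π_1 + 0.33·π_2 + 0.22·π_3
Solving with the normalization constraint gives π = (0.3589, 0.3036, 0.3375).
So the stationary probability of Degraded is 0.3589.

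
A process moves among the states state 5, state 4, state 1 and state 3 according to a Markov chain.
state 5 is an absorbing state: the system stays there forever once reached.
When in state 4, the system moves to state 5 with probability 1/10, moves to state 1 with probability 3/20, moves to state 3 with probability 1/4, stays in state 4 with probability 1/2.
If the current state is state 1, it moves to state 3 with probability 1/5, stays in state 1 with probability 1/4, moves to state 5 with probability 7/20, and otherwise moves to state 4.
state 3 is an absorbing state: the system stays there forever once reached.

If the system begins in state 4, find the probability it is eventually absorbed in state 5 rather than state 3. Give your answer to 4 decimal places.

Let h(s) be the probability of absorption at state 5 starting from transient state s. Then h(state 5) = 1 and h(state 3) = 0. By first-step analysis:
h(state 4) = 0.1·1 + 0.5·h(state 4) + 0.15·h(state 1) + 0.25·0
h(state 1) = 0.35·1 + 0.2·h(state 4) + 0.25·h(state 1) + 0.2·0
Solving: h(state 4) = 0.3696, h(state 1) = 0.5652.
Starting from state 4, the probability is 0.3696.

0.3696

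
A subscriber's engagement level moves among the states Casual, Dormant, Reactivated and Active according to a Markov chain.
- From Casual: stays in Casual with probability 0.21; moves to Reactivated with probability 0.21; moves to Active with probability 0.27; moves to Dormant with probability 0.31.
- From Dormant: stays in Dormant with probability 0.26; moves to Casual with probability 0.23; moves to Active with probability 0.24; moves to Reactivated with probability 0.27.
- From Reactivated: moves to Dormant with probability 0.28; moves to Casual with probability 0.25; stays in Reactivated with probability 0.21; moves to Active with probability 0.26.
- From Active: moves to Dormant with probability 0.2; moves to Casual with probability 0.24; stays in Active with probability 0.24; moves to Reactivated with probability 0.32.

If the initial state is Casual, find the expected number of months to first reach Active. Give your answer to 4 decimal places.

Let t(s) be the expected number of months to first reach Active from state s, with t(Active) = 0. Conditioning on the first month:
t(Casual) = 1 + 0.21·t(Casual) + 0.31·t(Dormant) + 0.21·t(Reactivated)
t(Dormant) = 1 + 0.23·t(Casual) + 0.26·t(Dormant) + 0.27·t(Reactivated)
t(Reactivated) = 1 + 0.25·t(Casual) + 0.28·t(Dormant) + 0.21·t(Reactivated)
Solving: t(Casual) = 3.8600, t(Dormant) = 3.9723, t(Reactivated) = 3.8953.
Expected months from Casual to Active: 3.8600.

3.8600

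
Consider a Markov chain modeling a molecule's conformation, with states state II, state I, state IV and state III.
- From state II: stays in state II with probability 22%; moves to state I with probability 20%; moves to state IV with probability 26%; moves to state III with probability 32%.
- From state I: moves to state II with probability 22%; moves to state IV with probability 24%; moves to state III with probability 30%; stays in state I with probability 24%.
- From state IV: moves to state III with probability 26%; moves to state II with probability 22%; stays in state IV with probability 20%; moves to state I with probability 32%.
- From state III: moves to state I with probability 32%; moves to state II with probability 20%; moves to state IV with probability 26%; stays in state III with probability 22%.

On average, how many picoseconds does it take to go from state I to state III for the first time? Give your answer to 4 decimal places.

3.3898

Let t(s) be the expected number of picoseconds to first reach state III from state s, with t(state III) = 0. Conditioning on the first picosecond:
t(state II) = 1 + 0.22·t(state II) + 0.2·t(state I) + 0.26·t(state IV)
t(state I) = 1 + 0.22·t(state II) + 0.24·t(state I) + 0.24·t(state IV)
t(state IV) = 1 + 0.22·t(state II) + 0.32·t(state I) + 0.2·t(state IV)
Solving: t(state II) = 3.3246, t(state I) = 3.3898, t(state IV) = 3.5202.
Expected picoseconds from state I to state III: 3.3898.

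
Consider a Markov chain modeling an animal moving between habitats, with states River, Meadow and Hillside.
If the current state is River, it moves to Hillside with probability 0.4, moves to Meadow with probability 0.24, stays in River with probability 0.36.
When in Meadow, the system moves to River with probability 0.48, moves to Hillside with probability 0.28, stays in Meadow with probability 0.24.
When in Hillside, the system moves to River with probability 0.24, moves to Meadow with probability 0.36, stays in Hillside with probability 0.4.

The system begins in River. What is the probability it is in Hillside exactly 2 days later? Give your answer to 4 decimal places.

0.3712

Sum over the intermediate state after 1 day:
P = P(River→River)·P(River→Hillside) + P(River→Meadow)·P(Meadow→Hillside) + P(River→Hillside)·P(Hillside→Hillside)
  = 0.36×0.4 + 0.24×0.28 + 0.4×0.4
  = 0.1440 + 0.0672 + 0.1600 = 0.3712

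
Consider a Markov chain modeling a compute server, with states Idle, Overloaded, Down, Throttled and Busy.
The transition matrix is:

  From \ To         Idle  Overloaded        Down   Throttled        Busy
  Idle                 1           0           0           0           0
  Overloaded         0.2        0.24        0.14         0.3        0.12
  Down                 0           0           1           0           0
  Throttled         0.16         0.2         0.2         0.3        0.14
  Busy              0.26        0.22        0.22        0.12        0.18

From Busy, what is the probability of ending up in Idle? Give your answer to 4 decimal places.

Let h(s) be the probability of absorption at Idle starting from transient state s. Then h(Idle) = 1 and h(Down) = 0. By first-step analysis:
h(Overloaded) = 0.2·1 + 0.24·h(Overloaded) + 0.14·0 + 0.3·h(Throttled) + 0.12·h(Busy)
h(Throttled) = 0.16·1 + 0.2·h(Overloaded) + 0.2·0 + 0.3·h(Throttled) + 0.14·h(Busy)
h(Busy) = 0.26·1 + 0.22·h(Overloaded) + 0.22·0 + 0.12·h(Throttled) + 0.18·h(Busy)
Solving: h(Overloaded) = 0.5408, h(Throttled) = 0.4899, h(Busy) = 0.5339.
Starting from Busy, the probability is 0.5339.

0.5339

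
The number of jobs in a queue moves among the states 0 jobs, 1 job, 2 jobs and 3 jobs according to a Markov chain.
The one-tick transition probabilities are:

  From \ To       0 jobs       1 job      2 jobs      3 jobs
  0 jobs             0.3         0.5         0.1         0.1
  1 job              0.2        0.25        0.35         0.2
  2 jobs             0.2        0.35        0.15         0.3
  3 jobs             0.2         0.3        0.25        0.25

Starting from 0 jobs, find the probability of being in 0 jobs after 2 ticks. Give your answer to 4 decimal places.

Propagate the distribution vector 2 ticks from 0 jobs.
After 0 ticks: (1.0000, 0.0000, 0.0000, 0.0000)
After 1 tick: (0.3000, 0.5000, 0.1000, 0.1000)
After 2 ticks: (0.2300, 0.3400, 0.2450, 0.1850)
P(in 0 jobs after 2 ticks) = 0.2300

0.2300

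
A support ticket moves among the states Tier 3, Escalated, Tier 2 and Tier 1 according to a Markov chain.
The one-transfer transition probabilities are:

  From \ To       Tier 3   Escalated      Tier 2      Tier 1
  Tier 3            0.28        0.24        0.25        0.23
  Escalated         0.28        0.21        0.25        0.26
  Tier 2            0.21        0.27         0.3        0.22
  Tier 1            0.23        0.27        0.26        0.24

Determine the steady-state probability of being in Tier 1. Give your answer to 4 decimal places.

0.2371

Let the stationary distribution be π with π = πP and π_1 + π_2 + π_3 + π_4 = 1.
π_1 = 0.28·π_1 + 0.28·π_2 + 0.21·π_3 + 0.23·π_4
π_2 = 0.24·π_1 + 0.21·π_2 + 0.27·π_3 + 0.27·π_4
π_3 = 0.25·π_1 + 0.25·π_2 + 0.3·π_3 + 0.26·π_4
Solving with the normalization constraint gives π = (0.2495, 0.2477, 0.2657, 0.2371).
So the stationary probability of Tier 1 is 0.2371.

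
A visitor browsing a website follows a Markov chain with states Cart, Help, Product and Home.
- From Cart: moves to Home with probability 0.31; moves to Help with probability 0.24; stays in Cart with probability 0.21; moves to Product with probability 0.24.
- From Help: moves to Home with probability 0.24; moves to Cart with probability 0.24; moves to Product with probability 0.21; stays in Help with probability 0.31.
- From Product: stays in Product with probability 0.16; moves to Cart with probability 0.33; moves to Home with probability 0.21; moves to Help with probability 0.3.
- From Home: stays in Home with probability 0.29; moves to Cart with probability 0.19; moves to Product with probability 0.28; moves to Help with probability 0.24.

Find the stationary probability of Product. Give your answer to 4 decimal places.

Let the stationary distribution be π with π = πP and π_1 + π_2 + π_3 + π_4 = 1.
π_1 = 0.21·π_1 + 0.24·π_2 + 0.33·π_3 + 0.19·π_4
π_2 = 0.24·π_1 + 0.31·π_2 + 0.3·π_3 + 0.24·π_4
π_3 = 0.24·π_1 + 0.21·π_2 + 0.16·π_3 + 0.28·π_4
Solving with the normalization constraint gives π = (0.2398, 0.2725, 0.2244, 0.2632).
So the stationary probability of Product is 0.2244.

0.2244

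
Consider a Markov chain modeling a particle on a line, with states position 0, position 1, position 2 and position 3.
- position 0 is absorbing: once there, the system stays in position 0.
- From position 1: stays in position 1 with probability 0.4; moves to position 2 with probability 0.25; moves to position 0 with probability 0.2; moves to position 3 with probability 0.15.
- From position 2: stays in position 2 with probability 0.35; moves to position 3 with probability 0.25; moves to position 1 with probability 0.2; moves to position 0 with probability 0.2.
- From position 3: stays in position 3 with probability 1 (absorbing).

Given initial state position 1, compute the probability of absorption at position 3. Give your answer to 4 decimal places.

0.4706

Let h(s) be the probability of absorption at position 3 starting from transient state s. Then h(position 3) = 1 and h(position 0) = 0. By first-step analysis:
h(position 1) = 0.2·0 + 0.4·h(position 1) + 0.25·h(position 2) + 0.15·1
h(position 2) = 0.2·0 + 0.2·h(position 1) + 0.35·h(position 2) + 0.25·1
Solving: h(position 1) = 0.4706, h(position 2) = 0.5294.
Starting from position 1, the probability is 0.4706.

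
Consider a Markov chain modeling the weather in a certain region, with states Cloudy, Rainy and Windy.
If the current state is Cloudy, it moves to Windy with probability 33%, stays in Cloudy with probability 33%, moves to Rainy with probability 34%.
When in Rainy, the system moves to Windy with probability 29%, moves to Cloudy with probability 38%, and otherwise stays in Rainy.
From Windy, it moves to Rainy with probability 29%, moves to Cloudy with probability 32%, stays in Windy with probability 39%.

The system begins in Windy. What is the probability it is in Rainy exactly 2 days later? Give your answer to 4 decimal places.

0.3176

Sum over the intermediate state after 1 day:
P = P(Windy→Cloudy)·P(Cloudy→Rainy) + P(Windy→Rainy)·P(Rainy→Rainy) + P(Windy→Windy)·P(Windy→Rainy)
  = 0.32×0.34 + 0.29×0.33 + 0.39×0.29
  = 0.1088 + 0.0957 + 0.1131 = 0.3176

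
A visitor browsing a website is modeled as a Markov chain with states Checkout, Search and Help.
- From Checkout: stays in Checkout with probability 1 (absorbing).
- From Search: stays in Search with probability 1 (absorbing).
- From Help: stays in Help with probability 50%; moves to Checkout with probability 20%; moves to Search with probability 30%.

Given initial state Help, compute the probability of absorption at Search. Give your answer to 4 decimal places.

Let h(s) be the probability of absorption at Search starting from transient state s. Then h(Search) = 1 and h(Checkout) = 0. By first-step analysis:
h(Help) = 0.2·0 + 0.3·1 + 0.5·h(Help)
Solving: h(Help) = 0.6000.
Starting from Help, the probability is 0.6000.

0.6000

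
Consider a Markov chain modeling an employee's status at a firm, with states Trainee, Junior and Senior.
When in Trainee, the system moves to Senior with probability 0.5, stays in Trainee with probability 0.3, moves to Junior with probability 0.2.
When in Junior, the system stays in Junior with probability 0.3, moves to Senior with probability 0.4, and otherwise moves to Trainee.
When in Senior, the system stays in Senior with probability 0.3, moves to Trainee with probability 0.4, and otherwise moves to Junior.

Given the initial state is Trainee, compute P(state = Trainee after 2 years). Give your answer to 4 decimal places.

Sum over the intermediate state after 1 year:
P = P(Trainee→Trainee)·P(Trainee→Trainee) + P(Trainee→Junior)·P(Junior→Trainee) + P(Trainee→Senior)·P(Senior→Trainee)
  = 0.3×0.3 + 0.2×0.3 + 0.5×0.4
  = 0.0900 + 0.0600 + 0.2000 = 0.3500

0.3500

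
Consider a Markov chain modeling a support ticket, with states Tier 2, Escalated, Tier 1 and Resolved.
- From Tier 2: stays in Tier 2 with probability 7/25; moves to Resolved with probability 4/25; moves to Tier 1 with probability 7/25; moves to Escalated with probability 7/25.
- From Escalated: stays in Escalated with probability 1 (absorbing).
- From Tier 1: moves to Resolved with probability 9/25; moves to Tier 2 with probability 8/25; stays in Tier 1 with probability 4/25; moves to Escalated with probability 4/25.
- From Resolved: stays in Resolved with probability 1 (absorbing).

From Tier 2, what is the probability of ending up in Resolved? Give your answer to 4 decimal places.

Let h(s) be the probability of absorption at Resolved starting from transient state s. Then h(Resolved) = 1 and h(Escalated) = 0. By first-step analysis:
h(Tier 2) = 0.28·h(Tier 2) + 0.28·0 + 0.28·h(Tier 1) + 0.16·1
h(Tier 1) = 0.32·h(Tier 2) + 0.16·0 + 0.16·h(Tier 1) + 0.36·1
Solving: h(Tier 2) = 0.4565, h(Tier 1) = 0.6025.
Starting from Tier 2, the probability is 0.4565.

0.4565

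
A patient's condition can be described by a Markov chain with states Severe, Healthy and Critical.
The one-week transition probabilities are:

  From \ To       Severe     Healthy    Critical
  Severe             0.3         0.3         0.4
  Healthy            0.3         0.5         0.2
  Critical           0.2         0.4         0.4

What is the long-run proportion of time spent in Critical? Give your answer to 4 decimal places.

0.3171

Let the stationary distribution be π with π = πP and π_1 + π_2 + π_3 = 1.
π_1 = 0.3·π_1 + 0.3·π_2 + 0.2·π_3
π_2 = 0.3·π_1 + 0.5·π_2 + 0.4·π_3
Solving with the normalization constraint gives π = (0.2683, 0.4146, 0.3171).
So the stationary probability of Critical is 0.3171.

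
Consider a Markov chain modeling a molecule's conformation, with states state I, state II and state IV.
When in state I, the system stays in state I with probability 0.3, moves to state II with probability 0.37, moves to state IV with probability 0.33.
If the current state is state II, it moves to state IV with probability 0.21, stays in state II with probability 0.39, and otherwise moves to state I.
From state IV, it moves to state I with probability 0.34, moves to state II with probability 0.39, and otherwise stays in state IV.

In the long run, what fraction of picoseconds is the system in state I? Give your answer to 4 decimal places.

0.3490

Let the stationary distribution be π with π = πP and π_1 + π_2 + π_3 = 1.
π_1 = 0.3·π_1 + 0.4·π_2 + 0.34·π_3
π_2 = 0.37·π_1 + 0.39·π_2 + 0.39·π_3
Solving with the normalization constraint gives π = (0.3490, 0.3830, 0.2680).
So the stationary probability of state I is 0.3490.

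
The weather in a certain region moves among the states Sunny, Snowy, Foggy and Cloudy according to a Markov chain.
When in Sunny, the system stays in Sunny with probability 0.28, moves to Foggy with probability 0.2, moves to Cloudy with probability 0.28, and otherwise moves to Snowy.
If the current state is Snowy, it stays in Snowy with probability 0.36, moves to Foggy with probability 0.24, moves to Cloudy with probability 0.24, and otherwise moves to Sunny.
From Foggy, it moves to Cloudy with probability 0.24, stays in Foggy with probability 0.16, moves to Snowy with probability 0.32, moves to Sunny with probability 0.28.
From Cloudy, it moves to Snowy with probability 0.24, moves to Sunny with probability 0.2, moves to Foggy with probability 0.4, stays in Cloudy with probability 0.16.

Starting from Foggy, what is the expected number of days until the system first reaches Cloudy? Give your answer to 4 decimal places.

Let t(s) be the expected number of days to first reach Cloudy from state s, with t(Cloudy) = 0. Conditioning on the first day:
t(Sunny) = 1 + 0.28·t(Sunny) + 0.24·t(Snowy) + 0.2·t(Foggy)
t(Snowy) = 1 + 0.16·t(Sunny) + 0.36·t(Snowy) + 0.24·t(Foggy)
t(Foggy) = 1 + 0.28·t(Sunny) + 0.32·t(Snowy) + 0.16·t(Foggy)
Solving: t(Sunny) = 3.8430, t(Snowy) = 4.0251, t(Foggy) = 4.0049.
Expected days from Foggy to Cloudy: 4.0049.

4.0049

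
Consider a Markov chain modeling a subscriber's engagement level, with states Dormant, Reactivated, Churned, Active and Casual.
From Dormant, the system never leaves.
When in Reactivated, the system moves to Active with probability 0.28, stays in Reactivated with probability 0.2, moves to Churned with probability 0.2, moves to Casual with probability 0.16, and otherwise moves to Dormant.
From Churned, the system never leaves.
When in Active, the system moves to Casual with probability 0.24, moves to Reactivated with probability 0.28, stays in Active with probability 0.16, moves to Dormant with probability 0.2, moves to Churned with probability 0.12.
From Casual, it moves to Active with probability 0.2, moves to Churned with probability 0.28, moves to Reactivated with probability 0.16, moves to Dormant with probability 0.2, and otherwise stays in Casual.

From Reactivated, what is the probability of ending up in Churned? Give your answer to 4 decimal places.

0.5251

Let h(s) be the probability of absorption at Churned starting from transient state s. Then h(Churned) = 1 and h(Dormant) = 0. By first-step analysis:
h(Reactivated) = 0.16·0 + 0.2·h(Reactivated) + 0.2·1 + 0.28·h(Active) + 0.16·h(Casual)
h(Active) = 0.2·0 + 0.28·h(Reactivated) + 0.12·1 + 0.16·h(Active) + 0.24·h(Casual)
h(Casual) = 0.2·0 + 0.16·h(Reactivated) + 0.28·1 + 0.2·h(Active) + 0.16·h(Casual)
Solving: h(Reactivated) = 0.5251, h(Active) = 0.4740, h(Casual) = 0.5462.
Starting from Reactivated, the probability is 0.5251.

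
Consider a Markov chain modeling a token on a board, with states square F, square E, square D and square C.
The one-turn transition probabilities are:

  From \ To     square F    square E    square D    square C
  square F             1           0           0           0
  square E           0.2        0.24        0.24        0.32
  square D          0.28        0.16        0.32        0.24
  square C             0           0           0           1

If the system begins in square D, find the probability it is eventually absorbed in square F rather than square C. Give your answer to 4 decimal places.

Let h(s) be the probability of absorption at square F starting from transient state s. Then h(square F) = 1 and h(square C) = 0. By first-step analysis:
h(square E) = 0.2·1 + 0.24·h(square E) + 0.24·h(square D) + 0.32·0
h(square D) = 0.28·1 + 0.16·h(square E) + 0.32·h(square D) + 0.24·0
Solving: h(square E) = 0.4247, h(square D) = 0.5117.
Starting from square D, the probability is 0.5117.

0.5117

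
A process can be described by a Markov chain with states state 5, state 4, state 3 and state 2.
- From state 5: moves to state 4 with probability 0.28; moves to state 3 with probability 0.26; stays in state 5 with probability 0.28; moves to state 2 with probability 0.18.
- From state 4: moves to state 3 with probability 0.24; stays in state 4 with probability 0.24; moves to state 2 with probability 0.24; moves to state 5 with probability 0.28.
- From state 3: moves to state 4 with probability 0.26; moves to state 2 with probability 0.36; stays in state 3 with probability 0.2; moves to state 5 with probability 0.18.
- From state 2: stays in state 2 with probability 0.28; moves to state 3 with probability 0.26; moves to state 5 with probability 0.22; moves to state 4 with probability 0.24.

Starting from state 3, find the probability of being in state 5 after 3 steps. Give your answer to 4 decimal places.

Propagate the distribution vector 3 steps from state 3.
After 0 steps: (0.0000, 0.0000, 1.0000, 0.0000)
After 1 step: (0.1800, 0.2600, 0.2000, 0.3600)
After 2 steps: (0.2384, 0.2512, 0.2428, 0.2676)
After 3 steps: (0.2397, 0.2544, 0.2404, 0.2655)
P(in state 5 after 3 steps) = 0.2397

0.2397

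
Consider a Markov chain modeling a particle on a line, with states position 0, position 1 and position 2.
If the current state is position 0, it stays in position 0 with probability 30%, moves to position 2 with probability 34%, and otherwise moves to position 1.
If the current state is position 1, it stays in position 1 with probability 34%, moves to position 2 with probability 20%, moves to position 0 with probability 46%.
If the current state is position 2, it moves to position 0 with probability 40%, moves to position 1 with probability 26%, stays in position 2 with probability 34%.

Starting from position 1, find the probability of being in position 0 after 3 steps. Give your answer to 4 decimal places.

0.3826

Propagate the distribution vector 3 steps from position 1.
After 0 steps: (0.0000, 1.0000, 0.0000)
After 1 step: (0.4600, 0.3400, 0.2000)
After 2 steps: (0.3744, 0.3332, 0.2924)
After 3 steps: (0.3826, 0.3241, 0.2934)
P(in position 0 after 3 steps) = 0.3826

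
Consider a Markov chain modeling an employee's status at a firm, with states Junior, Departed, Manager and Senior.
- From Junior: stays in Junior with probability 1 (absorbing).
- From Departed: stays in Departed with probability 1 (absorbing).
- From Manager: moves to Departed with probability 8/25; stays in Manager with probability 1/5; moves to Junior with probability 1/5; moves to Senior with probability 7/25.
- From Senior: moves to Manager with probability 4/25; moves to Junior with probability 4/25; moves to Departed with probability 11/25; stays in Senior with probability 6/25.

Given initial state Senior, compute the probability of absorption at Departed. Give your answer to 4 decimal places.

Let h(s) be the probability of absorption at Departed starting from transient state s. Then h(Departed) = 1 and h(Junior) = 0. By first-step analysis:
h(Manager) = 0.2·0 + 0.32·1 + 0.2·h(Manager) + 0.28·h(Senior)
h(Senior) = 0.16·0 + 0.44·1 + 0.16·h(Manager) + 0.24·h(Senior)
Solving: h(Manager) = 0.6506, h(Senior) = 0.7159.
Starting from Senior, the probability is 0.7159.

0.7159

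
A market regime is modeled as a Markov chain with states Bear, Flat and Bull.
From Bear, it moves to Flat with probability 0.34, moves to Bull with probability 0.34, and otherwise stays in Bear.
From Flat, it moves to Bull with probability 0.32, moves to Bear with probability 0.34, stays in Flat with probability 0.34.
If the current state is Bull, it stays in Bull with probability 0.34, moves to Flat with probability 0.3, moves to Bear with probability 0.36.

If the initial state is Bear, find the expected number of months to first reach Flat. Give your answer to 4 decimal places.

Let t(s) be the expected number of months to first reach Flat from state s, with t(Flat) = 0. Conditioning on the first month:
t(Bear) = 1 + 0.32·t(Bear) + 0.34·t(Bull)
t(Bull) = 1 + 0.36·t(Bear) + 0.34·t(Bull)
Solving: t(Bear) = 3.0637, t(Bull) = 3.1863.
Expected months from Bear to Flat: 3.0637.

3.0637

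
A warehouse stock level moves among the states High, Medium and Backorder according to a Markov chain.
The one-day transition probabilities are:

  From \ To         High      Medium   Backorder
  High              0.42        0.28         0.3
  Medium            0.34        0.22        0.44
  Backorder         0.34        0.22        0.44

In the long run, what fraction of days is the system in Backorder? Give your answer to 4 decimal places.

0.3883

Let the stationary distribution be π with π = πP and π_1 + π_2 + π_3 = 1.
π_1 = 0.42·π_1 + 0.34·π_2 + 0.34·π_3
π_2 = 0.28·π_1 + 0.22·π_2 + 0.22·π_3
Solving with the normalization constraint gives π = (0.3696, 0.2422, 0.3883).
So the stationary probability of Backorder is 0.3883.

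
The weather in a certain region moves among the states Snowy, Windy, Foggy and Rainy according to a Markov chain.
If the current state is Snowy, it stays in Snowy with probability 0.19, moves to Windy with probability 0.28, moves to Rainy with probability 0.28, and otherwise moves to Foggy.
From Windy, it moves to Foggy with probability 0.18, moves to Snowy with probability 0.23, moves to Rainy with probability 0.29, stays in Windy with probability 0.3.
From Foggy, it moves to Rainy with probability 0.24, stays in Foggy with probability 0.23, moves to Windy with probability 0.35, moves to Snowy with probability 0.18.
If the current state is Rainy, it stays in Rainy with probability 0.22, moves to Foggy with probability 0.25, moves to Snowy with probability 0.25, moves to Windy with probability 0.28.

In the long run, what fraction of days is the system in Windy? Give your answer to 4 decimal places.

Let the stationary distribution be π with π = πP and π_1 + π_2 + π_3 + π_4 = 1.
π_1 = 0.19·π_1 + 0.23·π_2 + 0.18·π_3 + 0.25·π_4
π_2 = 0.28·π_1 + 0.3·π_2 + 0.35·π_3 + 0.28·π_4
π_3 = 0.25·π_1 + 0.18·π_2 + 0.23·π_3 + 0.25·π_4
Solving with the normalization constraint gives π = (0.2153, 0.3017, 0.2244, 0.2585).
So the stationary probability of Windy is 0.3017.

0.3017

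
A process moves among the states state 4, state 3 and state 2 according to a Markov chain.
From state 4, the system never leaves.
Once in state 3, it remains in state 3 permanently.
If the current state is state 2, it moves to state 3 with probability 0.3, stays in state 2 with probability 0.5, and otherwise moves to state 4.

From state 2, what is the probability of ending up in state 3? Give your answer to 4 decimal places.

0.6000

Let h(s) be the probability of absorption at state 3 starting from transient state s. Then h(state 3) = 1 and h(state 4) = 0. By first-step analysis:
h(state 2) = 0.2·0 + 0.3·1 + 0.5·h(state 2)
Solving: h(state 2) = 0.6000.
Starting from state 2, the probability is 0.6000.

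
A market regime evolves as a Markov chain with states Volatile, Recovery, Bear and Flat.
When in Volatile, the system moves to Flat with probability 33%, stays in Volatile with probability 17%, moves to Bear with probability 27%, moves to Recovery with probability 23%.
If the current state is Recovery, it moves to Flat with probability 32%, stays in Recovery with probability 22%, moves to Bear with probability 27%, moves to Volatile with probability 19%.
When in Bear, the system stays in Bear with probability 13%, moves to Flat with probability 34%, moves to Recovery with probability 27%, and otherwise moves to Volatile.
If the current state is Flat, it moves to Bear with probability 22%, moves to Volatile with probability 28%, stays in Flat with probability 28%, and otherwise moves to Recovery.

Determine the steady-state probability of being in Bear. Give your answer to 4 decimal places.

0.2231

Let the stationary distribution be π with π = πP and π_1 + π_2 + π_3 + π_4 = 1.
π_1 = 0.17·π_1 + 0.19·π_2 + 0.26·π_3 + 0.28·π_4
π_2 = 0.23·π_1 + 0.22·π_2 + 0.27·π_3 + 0.22·π_4
π_3 = 0.27·π_1 + 0.27·π_2 + 0.13·π_3 + 0.22·π_4
Solving with the normalization constraint gives π = (0.2293, 0.2334, 0.2231, 0.3142).
So the stationary probability of Bear is 0.2231.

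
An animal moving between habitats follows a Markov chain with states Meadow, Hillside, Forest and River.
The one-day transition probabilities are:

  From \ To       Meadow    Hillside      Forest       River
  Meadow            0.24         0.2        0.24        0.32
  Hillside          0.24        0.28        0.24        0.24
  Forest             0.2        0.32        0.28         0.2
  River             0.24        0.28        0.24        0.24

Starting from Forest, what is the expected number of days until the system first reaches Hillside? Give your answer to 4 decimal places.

Let t(s) be the expected number of days to first reach Hillside from state s, with t(Hillside) = 0. Conditioning on the first day:
t(Meadow) = 1 + 0.24·t(Meadow) + 0.24·t(Forest) + 0.32·t(River)
t(Forest) = 1 + 0.2·t(Meadow) + 0.28·t(Forest) + 0.2·t(River)
t(River) = 1 + 0.24·t(Meadow) + 0.24·t(Forest) + 0.24·t(River)
Solving: t(Meadow) = 3.9764, t(Forest) = 3.5162, t(River) = 3.6819.
Expected days from Forest to Hillside: 3.5162.

3.5162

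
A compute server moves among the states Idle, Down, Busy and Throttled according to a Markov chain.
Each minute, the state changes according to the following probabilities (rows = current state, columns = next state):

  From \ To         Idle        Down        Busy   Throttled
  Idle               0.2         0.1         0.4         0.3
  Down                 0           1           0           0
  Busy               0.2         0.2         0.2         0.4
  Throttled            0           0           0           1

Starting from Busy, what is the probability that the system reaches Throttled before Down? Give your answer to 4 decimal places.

Let h(s) be the probability of absorption at Throttled starting from transient state s. Then h(Throttled) = 1 and h(Down) = 0. By first-step analysis:
h(Idle) = 0.2·h(Idle) + 0.1·0 + 0.4·h(Busy) + 0.3·1
h(Busy) = 0.2·h(Idle) + 0.2·0 + 0.2·h(Busy) + 0.4·1
Solving: h(Idle) = 0.7143, h(Busy) = 0.6786.
Starting from Busy, the probability is 0.6786.

0.6786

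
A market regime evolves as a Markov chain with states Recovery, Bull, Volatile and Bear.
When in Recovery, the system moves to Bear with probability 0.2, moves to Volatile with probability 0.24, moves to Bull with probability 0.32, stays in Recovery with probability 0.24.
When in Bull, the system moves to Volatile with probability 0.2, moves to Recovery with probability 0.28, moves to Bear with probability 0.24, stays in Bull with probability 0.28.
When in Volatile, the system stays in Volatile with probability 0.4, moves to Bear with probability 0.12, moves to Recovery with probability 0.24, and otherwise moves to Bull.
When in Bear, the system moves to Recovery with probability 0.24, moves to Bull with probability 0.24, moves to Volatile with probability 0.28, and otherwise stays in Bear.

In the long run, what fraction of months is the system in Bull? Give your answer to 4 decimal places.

0.2709

Let the stationary distribution be π with π = πP and π_1 + π_2 + π_3 + π_4 = 1.
π_1 = 0.24·π_1 + 0.28·π_2 + 0.24·π_3 + 0.24·π_4
π_2 = 0.32·π_1 + 0.28·π_2 + 0.24·π_3 + 0.24·π_4
π_3 = 0.24·π_1 + 0.2·π_2 + 0.4·π_3 + 0.28·π_4
Solving with the normalization constraint gives π = (0.2508, 0.2709, 0.2822, 0.1961).
So the stationary probability of Bull is 0.2709.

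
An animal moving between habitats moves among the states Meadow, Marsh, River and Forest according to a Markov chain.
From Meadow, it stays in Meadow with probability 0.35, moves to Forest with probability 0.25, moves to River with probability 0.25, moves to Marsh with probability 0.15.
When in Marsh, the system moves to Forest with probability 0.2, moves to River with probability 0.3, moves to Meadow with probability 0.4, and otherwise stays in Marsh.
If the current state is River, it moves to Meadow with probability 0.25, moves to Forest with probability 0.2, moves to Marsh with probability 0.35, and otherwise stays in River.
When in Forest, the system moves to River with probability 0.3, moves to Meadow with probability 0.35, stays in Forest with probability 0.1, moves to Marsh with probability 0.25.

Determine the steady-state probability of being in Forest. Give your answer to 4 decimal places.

Let the stationary distribution be π with π = πP and π_1 + π_2 + π_3 + π_4 = 1.
π_1 = 0.35·π_1 + 0.4·π_2 + 0.25·π_3 + 0.35·π_4
π_2 = 0.15·π_1 + 0.1·π_2 + 0.35·π_3 + 0.25·π_4
π_3 = 0.25·π_1 + 0.3·π_2 + 0.2·π_3 + 0.3·π_4
Solving with the normalization constraint gives π = (0.3348, 0.2107, 0.2575, 0.1970).
So the stationary probability of Forest is 0.1970.

0.1970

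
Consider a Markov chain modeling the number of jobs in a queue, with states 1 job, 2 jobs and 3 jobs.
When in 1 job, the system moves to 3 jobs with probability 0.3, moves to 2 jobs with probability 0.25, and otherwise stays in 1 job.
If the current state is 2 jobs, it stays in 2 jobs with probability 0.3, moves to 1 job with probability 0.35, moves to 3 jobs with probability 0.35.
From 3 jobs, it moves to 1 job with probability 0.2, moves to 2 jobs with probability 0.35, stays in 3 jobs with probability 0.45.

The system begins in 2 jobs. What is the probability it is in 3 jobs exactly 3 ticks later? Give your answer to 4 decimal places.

Propagate the distribution vector 3 ticks from 2 jobs.
After 0 ticks: (0.0000, 1.0000, 0.0000)
After 1 tick: (0.3500, 0.3000, 0.3500)
After 2 ticks: (0.3325, 0.3000, 0.3675)
After 3 ticks: (0.3281, 0.3018, 0.3701)
P(in 3 jobs after 3 ticks) = 0.3701

0.3701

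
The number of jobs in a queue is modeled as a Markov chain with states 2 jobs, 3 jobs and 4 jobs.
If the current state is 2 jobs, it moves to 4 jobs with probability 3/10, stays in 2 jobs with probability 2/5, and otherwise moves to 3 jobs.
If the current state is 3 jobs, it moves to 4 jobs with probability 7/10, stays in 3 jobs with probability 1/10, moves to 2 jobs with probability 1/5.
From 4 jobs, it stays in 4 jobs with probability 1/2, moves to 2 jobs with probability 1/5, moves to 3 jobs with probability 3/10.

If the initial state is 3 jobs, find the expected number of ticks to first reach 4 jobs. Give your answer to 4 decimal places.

Let t(s) be the expected number of ticks to first reach 4 jobs from state s, with t(4 jobs) = 0. Conditioning on the first tick:
t(2 jobs) = 1 + 0.4·t(2 jobs) + 0.3·t(3 jobs)
t(3 jobs) = 1 + 0.2·t(2 jobs) + 0.1·t(3 jobs)
Solving: t(2 jobs) = 2.5000, t(3 jobs) = 1.6667.
Expected ticks from 3 jobs to 4 jobs: 1.6667.

1.6667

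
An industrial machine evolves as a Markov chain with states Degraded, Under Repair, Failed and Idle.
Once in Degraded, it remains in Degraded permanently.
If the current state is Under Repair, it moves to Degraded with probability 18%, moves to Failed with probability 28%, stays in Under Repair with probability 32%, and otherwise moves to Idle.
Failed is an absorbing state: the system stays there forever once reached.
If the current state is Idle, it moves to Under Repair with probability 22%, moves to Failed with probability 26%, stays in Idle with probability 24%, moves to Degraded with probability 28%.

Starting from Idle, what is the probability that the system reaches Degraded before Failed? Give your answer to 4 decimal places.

0.4910

Let h(s) be the probability of absorption at Degraded starting from transient state s. Then h(Degraded) = 1 and h(Failed) = 0. By first-step analysis:
h(Under Repair) = 0.18·1 + 0.32·h(Under Repair) + 0.28·0 + 0.22·h(Idle)
h(Idle) = 0.28·1 + 0.22·h(Under Repair) + 0.26·0 + 0.24·h(Idle)
Solving: h(Under Repair) = 0.4236, h(Idle) = 0.4910.
Starting from Idle, the probability is 0.4910.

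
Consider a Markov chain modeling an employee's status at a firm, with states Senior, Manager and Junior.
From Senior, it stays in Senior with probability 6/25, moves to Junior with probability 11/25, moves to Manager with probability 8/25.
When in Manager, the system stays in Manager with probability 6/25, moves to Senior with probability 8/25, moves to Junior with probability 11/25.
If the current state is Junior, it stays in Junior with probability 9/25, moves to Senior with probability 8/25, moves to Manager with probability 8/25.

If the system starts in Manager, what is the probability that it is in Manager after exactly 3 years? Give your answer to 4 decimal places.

Propagate the distribution vector 3 years from Manager.
After 0 years: (0.0000, 1.0000, 0.0000)
After 1 year: (0.3200, 0.2400, 0.4400)
After 2 years: (0.2944, 0.3008, 0.4048)
After 3 years: (0.2964, 0.2959, 0.4076)
P(in Manager after 3 years) = 0.2959

0.2959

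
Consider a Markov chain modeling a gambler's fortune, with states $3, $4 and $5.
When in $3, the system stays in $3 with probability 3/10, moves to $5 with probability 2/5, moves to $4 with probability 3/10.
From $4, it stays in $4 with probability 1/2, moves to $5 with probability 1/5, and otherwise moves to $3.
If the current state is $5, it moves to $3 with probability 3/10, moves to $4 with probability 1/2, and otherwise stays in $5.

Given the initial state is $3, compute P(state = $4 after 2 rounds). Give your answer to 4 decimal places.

Sum over the intermediate state after 1 round:
P = P($3→$3)·P($3→$4) + P($3→$4)·P($4→$4) + P($3→$5)·P($5→$4)
  = 0.3×0.3 + 0.3×0.5 + 0.4×0.5
  = 0.0900 + 0.1500 + 0.2000 = 0.4400

0.4400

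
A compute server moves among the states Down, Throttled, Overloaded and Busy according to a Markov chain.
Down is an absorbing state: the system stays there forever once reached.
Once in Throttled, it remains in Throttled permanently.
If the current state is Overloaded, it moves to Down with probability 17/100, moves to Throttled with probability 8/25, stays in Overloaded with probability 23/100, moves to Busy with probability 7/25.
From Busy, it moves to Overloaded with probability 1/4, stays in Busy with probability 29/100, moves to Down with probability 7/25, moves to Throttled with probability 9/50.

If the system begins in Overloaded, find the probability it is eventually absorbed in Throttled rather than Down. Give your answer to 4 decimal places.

0.5823

Let h(s) be the probability of absorption at Throttled starting from transient state s. Then h(Throttled) = 1 and h(Down) = 0. By first-step analysis:
h(Overloaded) = 0.17·0 + 0.32·1 + 0.23·h(Overloaded) + 0.28·h(Busy)
h(Busy) = 0.28·0 + 0.18·1 + 0.25·h(Overloaded) + 0.29·h(Busy)
Solving: h(Overloaded) = 0.5823, h(Busy) = 0.4586.
Starting from Overloaded, the probability is 0.5823.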